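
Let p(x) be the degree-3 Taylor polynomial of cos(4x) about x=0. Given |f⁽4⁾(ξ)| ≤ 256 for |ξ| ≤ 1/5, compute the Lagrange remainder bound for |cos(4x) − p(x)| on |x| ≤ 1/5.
32/1875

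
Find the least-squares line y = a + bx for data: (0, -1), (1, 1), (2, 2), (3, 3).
a = -7/10, b = 13/10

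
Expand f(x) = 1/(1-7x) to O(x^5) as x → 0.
1 + 7*x + 49*x**2 + 343*x**3 + 2401*x**4 + O(x**5)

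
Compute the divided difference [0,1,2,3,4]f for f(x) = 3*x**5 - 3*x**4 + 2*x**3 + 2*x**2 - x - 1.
27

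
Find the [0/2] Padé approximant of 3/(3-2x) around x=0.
1/(1 - 2*x/3)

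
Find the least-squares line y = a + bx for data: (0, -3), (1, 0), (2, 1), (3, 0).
a = -2, b = 1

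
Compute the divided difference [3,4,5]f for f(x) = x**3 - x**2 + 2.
11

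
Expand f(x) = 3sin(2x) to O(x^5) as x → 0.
6*x - 4*x**3 + O(x**5)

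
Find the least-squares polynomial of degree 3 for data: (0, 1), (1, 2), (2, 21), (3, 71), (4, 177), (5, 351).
59/63 + (-35/54)x + (-229/252)x² + (325/108)x³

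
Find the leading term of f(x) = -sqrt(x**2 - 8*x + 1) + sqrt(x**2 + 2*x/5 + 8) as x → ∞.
21/5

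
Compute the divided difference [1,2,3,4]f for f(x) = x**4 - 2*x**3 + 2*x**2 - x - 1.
8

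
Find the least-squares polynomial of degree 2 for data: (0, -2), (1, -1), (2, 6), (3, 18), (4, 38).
-13/7 + (-167/70)x + (43/14)x²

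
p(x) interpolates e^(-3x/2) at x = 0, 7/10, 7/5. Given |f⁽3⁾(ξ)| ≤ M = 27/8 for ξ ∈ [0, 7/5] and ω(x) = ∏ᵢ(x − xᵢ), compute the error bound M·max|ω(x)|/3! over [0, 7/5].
343*sqrt(3)/8000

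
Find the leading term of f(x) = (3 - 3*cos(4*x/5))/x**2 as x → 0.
24/25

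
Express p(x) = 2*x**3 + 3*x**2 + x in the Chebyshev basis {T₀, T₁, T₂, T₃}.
(3/2)T₀ + (5/2)T₁ + (3/2)T₂ + (1/2)T₃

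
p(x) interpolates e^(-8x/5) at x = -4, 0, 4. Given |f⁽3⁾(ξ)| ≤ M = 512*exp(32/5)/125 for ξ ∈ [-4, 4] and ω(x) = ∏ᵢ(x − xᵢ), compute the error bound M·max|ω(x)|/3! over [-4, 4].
32768*sqrt(3)*exp(32/5)/3375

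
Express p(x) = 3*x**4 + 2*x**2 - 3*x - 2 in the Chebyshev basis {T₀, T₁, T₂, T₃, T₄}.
(1/8)T₀ + (-3)T₁ + (5/2)T₂ + (3/8)T₄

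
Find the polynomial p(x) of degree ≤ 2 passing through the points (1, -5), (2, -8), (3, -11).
-3*x - 2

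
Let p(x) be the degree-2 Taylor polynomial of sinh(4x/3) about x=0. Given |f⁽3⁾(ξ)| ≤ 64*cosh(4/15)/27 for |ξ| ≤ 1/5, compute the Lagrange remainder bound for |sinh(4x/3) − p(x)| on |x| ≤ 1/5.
32*cosh(4/15)/10125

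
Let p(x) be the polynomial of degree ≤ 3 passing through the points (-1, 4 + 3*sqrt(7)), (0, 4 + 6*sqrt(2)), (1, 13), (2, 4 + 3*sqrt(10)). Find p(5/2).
-251/16 - 15*sqrt(7)/16 + 63*sqrt(2)/8 + 105*sqrt(10)/16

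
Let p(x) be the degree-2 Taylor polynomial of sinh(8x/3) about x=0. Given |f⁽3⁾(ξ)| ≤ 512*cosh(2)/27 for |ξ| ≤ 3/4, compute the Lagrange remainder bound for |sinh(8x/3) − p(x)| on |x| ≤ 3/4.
4*cosh(2)/3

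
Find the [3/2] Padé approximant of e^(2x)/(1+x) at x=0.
(8*x**3/15 + 6*x**2/5 + 9*x/5 + 1)/(-3*x**2/5 + 4*x/5 + 1)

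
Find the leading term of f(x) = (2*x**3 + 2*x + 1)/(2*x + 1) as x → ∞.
x**2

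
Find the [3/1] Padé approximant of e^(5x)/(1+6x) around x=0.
(339875*x**3/12984 + 26425*x**2/2164 + 11445*x/2164 + 1)/(13609*x/2164 + 1)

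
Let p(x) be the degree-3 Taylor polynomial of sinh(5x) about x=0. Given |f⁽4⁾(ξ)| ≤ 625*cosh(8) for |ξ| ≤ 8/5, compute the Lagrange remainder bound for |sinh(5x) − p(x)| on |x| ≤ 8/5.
512*cosh(8)/3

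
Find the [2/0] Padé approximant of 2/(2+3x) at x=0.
9*x**2/4 - 3*x/2 + 1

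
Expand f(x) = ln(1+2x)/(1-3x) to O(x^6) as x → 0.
2*x + 4*x**2 + 44*x**3/3 + 40*x**4 + 632*x**5/5 + O(x**6)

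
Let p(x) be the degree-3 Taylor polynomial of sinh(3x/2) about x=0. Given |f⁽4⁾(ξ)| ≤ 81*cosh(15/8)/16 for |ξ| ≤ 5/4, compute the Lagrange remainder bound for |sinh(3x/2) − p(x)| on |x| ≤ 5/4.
16875*cosh(15/8)/32768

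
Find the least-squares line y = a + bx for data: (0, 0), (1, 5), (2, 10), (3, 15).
a = 0, b = 5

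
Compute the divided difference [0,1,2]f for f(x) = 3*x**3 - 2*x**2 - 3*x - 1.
7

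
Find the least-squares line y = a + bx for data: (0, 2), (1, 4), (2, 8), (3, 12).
a = 7/5, b = 17/5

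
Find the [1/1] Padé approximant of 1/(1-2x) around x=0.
1/(1 - 2*x)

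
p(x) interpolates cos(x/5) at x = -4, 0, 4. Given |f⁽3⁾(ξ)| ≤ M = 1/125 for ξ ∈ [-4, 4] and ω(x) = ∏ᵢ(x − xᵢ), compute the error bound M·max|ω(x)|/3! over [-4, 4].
64*sqrt(3)/3375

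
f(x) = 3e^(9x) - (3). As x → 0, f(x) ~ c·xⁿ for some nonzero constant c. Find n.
1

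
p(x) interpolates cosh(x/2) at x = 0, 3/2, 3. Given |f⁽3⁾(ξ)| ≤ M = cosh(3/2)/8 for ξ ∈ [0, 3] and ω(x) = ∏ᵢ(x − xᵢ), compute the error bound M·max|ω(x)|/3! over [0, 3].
sqrt(3)*cosh(3/2)/64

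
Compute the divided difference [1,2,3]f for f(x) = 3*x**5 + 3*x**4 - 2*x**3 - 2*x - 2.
333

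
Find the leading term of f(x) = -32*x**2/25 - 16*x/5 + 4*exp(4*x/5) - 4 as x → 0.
128*x**3/375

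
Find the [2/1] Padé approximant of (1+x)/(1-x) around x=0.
(x + 1)/(1 - x)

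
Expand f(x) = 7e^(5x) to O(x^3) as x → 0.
7 + 35*x + 175*x**2/2 + O(x**3)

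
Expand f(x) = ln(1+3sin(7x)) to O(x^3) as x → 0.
21*x - 441*x**2/2 + O(x**3)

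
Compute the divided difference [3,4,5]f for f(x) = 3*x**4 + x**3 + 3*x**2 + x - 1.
306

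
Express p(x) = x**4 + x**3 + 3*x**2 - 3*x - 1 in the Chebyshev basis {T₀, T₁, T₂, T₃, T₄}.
(7/8)T₀ + (-9/4)T₁ + (2)T₂ + (1/4)T₃ + (1/8)T₄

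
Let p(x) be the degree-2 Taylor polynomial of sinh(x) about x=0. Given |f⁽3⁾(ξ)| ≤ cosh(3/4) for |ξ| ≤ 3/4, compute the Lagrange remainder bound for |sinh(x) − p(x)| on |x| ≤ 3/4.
9*cosh(3/4)/128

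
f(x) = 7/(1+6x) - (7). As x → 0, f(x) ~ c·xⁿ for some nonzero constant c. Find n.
1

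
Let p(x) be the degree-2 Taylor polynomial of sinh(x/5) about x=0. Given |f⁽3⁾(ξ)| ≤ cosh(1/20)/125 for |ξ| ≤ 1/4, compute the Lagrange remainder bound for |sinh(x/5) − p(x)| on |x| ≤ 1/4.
cosh(1/20)/48000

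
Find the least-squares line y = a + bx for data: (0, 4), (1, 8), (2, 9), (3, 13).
a = 43/10, b = 14/5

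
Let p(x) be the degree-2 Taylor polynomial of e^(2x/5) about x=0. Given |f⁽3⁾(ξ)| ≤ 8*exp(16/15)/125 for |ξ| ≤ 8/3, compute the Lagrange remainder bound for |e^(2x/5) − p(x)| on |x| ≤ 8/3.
2048*exp(16/15)/10125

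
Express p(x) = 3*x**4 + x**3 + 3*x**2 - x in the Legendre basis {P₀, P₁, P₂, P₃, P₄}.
(8/5)P₀ + (-2/5)P₁ + (26/7)P₂ + (2/5)P₃ + (24/35)P₄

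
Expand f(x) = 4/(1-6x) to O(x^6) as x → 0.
4 + 24*x + 144*x**2 + 864*x**3 + 5184*x**4 + 31104*x**5 + O(x**6)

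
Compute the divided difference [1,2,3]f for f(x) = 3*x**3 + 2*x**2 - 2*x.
20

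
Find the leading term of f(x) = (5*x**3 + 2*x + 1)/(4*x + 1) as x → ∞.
5*x**2/4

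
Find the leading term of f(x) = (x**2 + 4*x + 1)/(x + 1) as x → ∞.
x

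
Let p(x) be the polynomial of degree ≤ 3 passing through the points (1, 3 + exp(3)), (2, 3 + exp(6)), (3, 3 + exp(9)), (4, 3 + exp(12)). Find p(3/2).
-5*exp(9)/16 + 3 + 5*exp(3)/16 + 15*exp(6)/16 + exp(12)/16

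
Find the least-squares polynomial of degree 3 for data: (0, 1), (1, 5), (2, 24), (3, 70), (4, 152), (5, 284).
121/126 + (35/108)x + (479/252)x² + (101/54)x³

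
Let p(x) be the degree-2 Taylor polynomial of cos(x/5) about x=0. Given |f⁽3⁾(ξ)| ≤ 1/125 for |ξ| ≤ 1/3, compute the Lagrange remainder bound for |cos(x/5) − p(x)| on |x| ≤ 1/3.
1/20250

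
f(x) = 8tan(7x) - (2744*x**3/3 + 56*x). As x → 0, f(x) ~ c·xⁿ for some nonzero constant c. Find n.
5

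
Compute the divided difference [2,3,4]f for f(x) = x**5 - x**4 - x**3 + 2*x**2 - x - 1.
223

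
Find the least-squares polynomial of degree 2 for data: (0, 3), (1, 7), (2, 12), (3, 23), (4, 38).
17/5 + (3/5)x + (2)x²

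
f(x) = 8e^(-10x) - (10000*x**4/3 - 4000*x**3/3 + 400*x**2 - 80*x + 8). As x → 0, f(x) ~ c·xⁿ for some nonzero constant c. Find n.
5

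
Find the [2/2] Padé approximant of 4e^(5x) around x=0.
(25*x**2/3 + 10*x + 4)/(25*x**2/12 - 5*x/2 + 1)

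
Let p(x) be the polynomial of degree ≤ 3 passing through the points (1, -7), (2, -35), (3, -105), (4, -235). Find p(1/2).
-25/8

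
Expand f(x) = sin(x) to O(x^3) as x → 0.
x + O(x**3)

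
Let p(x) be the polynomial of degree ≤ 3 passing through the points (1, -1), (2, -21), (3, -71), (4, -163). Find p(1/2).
3/2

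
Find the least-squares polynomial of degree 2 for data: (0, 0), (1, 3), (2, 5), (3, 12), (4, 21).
3/7 + (17/70)x + (17/14)x²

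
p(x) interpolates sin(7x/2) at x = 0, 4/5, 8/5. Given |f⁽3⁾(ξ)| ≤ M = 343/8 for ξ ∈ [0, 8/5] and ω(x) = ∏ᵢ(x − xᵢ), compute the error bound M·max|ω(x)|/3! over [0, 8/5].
2744*sqrt(3)/3375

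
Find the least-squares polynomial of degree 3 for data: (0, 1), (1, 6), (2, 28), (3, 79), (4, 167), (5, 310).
53/63 + (517/378)x + (137/63)x² + (107/54)x³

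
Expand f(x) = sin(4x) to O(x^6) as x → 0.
4*x - 32*x**3/3 + 128*x**5/15 + O(x**6)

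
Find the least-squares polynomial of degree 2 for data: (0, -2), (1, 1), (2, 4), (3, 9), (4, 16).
-62/35 + (54/35)x + (5/7)x²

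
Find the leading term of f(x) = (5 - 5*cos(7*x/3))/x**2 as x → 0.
245/18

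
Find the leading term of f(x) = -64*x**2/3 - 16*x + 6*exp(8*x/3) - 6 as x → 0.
512*x**3/27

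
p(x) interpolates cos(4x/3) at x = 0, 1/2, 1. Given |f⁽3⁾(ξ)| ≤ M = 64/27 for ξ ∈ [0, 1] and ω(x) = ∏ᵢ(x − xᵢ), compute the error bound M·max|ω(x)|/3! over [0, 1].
8*sqrt(3)/729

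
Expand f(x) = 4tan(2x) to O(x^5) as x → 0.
8*x + 32*x**3/3 + O(x**5)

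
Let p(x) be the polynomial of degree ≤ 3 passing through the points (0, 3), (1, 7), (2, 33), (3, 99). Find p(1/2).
27/8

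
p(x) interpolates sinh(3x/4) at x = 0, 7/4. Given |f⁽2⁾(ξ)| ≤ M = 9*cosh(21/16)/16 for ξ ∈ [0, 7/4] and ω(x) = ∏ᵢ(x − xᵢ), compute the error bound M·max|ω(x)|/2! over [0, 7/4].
441*cosh(21/16)/2048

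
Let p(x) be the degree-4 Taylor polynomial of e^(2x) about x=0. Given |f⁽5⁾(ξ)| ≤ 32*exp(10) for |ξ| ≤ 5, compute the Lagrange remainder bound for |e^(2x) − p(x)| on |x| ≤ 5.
2500*exp(10)/3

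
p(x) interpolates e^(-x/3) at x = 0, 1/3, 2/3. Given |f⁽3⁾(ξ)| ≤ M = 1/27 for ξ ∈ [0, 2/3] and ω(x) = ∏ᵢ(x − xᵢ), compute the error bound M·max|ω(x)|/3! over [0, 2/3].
sqrt(3)/19683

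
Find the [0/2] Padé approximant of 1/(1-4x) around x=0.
1/(1 - 4*x)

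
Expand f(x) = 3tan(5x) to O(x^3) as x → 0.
15*x + O(x**3)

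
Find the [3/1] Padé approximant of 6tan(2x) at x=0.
16*x**3 + 12*x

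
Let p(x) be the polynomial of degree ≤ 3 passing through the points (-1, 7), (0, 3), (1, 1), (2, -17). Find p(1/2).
23/8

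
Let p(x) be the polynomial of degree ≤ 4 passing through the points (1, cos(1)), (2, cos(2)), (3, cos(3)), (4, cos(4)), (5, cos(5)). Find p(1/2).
189*cos(3)/64 + 35*cos(5)/128 - 45*cos(4)/32 + 315*cos(1)/128 - 105*cos(2)/32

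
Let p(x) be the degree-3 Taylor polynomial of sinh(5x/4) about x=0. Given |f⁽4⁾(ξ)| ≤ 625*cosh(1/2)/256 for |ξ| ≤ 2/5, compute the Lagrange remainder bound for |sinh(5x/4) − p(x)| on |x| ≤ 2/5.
cosh(1/2)/384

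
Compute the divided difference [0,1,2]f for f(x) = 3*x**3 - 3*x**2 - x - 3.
6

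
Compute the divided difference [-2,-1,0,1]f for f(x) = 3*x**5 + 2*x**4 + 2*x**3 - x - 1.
13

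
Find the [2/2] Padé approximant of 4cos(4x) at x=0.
(4 - 80*x**2/3)/(4*x**2/3 + 1)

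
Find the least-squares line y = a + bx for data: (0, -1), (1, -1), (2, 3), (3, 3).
a = -7/5, b = 8/5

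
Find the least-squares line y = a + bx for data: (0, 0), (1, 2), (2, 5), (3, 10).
a = -7/10, b = 33/10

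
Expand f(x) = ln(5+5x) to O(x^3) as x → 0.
log(5) + x - x**2/2 + O(x**3)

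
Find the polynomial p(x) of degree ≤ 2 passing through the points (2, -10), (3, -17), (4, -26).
-x**2 - 2*x - 2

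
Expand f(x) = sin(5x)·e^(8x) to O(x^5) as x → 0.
5*x + 40*x**2 + 835*x**3/6 + 260*x**4 + O(x**5)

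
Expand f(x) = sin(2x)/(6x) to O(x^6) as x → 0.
1/3 - 2*x**2/9 + 2*x**4/45 + O(x**6)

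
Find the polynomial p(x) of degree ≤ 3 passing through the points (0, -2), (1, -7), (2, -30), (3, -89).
-3*x**3 - 2*x - 2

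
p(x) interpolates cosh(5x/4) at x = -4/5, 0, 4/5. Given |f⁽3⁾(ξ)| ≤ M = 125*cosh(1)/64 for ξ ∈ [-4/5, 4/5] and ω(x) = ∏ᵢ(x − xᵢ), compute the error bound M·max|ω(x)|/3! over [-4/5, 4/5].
sqrt(3)*cosh(1)/27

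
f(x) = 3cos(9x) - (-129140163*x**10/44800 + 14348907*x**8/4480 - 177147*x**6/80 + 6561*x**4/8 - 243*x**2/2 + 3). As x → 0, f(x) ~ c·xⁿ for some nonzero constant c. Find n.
12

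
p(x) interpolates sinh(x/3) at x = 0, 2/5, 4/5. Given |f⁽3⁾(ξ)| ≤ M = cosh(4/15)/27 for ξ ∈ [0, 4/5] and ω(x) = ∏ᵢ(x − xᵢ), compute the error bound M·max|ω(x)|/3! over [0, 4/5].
8*sqrt(3)*cosh(4/15)/91125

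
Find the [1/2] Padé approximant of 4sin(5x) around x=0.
20*x/(25*x**2/6 + 1)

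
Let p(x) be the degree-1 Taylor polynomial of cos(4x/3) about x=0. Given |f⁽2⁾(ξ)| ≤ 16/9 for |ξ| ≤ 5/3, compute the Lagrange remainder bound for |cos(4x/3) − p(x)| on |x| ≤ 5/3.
200/81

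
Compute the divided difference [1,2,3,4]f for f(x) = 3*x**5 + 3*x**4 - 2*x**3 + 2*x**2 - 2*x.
223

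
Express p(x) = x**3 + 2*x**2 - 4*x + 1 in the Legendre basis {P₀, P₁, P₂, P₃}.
(5/3)P₀ + (-17/5)P₁ + (4/3)P₂ + (2/5)P₃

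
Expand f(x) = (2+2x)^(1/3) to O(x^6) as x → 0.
2**(1/3) + 2**(1/3)*x/3 - 2**(1/3)*x**2/9 + 5*2**(1/3)*x**3/81 - 10*2**(1/3)*x**4/243 + 22*2**(1/3)*x**5/729 + O(x**6)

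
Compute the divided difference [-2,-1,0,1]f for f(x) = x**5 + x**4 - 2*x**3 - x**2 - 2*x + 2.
1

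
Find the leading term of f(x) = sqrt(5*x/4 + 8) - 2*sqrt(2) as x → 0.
5*sqrt(2)*x/32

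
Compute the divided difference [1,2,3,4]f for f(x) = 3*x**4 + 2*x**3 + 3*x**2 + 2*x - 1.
32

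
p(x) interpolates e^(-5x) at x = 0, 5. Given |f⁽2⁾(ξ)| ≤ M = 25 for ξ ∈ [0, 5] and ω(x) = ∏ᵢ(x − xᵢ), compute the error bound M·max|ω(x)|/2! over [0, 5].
625/8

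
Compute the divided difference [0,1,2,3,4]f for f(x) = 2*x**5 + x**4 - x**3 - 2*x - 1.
21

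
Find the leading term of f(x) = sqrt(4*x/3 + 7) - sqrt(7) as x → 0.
2*sqrt(7)*x/21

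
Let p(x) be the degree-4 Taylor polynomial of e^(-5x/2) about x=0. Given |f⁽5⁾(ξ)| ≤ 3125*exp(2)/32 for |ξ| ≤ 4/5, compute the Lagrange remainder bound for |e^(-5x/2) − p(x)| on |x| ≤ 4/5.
4*exp(2)/15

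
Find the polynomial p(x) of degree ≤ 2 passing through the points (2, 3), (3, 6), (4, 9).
3*x - 3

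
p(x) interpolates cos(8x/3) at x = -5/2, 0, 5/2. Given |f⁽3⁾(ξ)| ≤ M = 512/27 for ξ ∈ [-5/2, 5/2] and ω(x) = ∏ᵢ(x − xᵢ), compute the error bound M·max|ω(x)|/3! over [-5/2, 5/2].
8000*sqrt(3)/729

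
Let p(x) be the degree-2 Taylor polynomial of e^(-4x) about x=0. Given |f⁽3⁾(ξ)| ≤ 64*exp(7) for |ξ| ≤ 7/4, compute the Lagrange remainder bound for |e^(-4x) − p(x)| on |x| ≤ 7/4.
343*exp(7)/6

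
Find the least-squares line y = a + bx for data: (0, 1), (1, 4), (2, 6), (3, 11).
a = 7/10, b = 16/5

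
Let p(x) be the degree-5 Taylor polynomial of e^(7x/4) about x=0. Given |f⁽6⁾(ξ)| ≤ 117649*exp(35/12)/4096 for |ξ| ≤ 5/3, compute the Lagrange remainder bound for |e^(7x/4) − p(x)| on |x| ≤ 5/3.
367653125*exp(35/12)/429981696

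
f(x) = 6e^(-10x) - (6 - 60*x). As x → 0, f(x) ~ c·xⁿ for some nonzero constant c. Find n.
2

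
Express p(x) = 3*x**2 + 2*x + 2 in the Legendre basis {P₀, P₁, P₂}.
(3)P₀ + (2)P₁ + (2)P₂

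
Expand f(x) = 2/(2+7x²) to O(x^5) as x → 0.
1 - 7*x**2/2 + 49*x**4/4 + O(x**5)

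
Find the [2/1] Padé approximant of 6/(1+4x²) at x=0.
6 - 24*x**2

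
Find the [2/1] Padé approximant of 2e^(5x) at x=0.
(25*x**2/3 + 20*x/3 + 2)/(1 - 5*x/3)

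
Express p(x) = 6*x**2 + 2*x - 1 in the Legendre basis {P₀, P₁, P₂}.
P₀ + (2)P₁ + (4)P₂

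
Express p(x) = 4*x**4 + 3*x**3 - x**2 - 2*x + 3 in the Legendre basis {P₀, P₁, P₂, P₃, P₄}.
(52/15)P₀ + (-1/5)P₁ + (34/21)P₂ + (6/5)P₃ + (32/35)P₄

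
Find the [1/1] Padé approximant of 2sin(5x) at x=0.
10*x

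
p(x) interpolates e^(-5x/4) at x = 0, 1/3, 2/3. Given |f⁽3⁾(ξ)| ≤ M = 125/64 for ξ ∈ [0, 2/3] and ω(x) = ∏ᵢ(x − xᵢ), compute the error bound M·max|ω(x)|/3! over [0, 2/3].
125*sqrt(3)/46656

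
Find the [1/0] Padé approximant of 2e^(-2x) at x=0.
2 - 4*x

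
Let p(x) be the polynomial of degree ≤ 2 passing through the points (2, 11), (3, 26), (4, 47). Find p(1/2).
-1/4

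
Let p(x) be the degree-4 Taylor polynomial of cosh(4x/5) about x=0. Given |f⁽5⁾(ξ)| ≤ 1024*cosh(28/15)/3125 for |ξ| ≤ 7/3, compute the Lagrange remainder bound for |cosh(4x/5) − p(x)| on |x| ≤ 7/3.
2151296*cosh(28/15)/11390625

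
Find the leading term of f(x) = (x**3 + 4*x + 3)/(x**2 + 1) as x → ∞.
x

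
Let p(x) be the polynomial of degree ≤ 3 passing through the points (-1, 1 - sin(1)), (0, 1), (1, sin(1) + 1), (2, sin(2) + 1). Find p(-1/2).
-5*sin(1)/8 + sin(2)/16 + 1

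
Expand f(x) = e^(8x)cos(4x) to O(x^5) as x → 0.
1 + 8*x + 24*x**2 + 64*x**3/3 - 224*x**4/3 + O(x**5)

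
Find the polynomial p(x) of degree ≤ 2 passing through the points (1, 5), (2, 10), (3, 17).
x**2 + 2*x + 2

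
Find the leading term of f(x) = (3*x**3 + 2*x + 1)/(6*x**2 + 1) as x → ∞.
x/2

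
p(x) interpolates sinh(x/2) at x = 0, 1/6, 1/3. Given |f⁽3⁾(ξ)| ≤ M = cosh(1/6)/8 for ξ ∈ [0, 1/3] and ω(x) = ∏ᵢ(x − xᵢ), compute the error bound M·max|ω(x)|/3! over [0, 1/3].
sqrt(3)*cosh(1/6)/46656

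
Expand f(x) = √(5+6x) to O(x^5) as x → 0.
sqrt(5) + 3*sqrt(5)*x/5 - 9*sqrt(5)*x**2/50 + 27*sqrt(5)*x**3/250 - 81*sqrt(5)*x**4/1000 + O(x**5)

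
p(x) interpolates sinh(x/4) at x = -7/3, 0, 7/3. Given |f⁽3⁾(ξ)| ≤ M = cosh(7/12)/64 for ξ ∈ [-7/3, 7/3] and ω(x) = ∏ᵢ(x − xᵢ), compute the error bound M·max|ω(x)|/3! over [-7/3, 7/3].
343*sqrt(3)*cosh(7/12)/46656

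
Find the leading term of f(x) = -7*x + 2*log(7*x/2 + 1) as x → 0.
-49*x**2/4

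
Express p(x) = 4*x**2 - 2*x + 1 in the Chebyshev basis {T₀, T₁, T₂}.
(3)T₀ + (-2)T₁ + (2)T₂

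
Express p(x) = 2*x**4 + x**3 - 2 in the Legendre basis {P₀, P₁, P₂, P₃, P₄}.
(-8/5)P₀ + (3/5)P₁ + (8/7)P₂ + (2/5)P₃ + (16/35)P₄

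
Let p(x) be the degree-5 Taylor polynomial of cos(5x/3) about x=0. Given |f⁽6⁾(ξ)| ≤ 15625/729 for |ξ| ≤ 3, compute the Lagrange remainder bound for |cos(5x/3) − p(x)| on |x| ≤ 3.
3125/144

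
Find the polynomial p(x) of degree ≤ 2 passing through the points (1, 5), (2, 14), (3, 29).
3*x**2 + 2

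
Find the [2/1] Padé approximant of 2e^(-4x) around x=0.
(16*x**2/3 - 16*x/3 + 2)/(4*x/3 + 1)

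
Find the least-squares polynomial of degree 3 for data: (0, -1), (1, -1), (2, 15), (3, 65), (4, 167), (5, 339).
-1 + (-2)x - x² + (3)x³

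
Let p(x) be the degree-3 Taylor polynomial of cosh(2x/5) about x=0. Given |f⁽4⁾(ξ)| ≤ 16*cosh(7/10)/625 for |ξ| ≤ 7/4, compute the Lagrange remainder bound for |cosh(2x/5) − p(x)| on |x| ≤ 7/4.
2401*cosh(7/10)/240000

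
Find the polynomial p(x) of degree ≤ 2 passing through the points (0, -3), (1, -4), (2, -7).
-x**2 - 3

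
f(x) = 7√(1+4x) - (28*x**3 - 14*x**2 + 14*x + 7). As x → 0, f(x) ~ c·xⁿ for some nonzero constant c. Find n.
4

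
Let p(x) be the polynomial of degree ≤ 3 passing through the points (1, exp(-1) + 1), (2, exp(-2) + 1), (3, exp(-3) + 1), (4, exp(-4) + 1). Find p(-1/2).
(-189*exp(2) - 35 + 135*e + 16*exp(4) + 105*exp(3))*exp(-4)/16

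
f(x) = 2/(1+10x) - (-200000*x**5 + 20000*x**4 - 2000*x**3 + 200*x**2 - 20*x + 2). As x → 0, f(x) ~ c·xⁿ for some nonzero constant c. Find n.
6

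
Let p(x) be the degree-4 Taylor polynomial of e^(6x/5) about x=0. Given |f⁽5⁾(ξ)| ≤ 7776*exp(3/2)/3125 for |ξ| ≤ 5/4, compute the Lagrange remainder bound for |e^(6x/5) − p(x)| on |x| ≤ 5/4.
81*exp(3/2)/1280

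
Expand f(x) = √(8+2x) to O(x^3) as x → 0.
2*sqrt(2) + sqrt(2)*x/4 - sqrt(2)*x**2/64 + O(x**3)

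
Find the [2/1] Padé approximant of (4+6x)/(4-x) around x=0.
(3*x/2 + 1)/(1 - x/4)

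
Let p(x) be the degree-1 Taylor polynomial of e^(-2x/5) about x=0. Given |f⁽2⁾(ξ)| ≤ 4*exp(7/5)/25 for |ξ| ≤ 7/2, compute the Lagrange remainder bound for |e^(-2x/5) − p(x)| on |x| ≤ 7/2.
49*exp(7/5)/50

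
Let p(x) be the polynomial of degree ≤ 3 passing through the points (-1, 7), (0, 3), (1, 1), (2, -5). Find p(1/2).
17/8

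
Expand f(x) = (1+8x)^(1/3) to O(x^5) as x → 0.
1 + 8*x/3 - 64*x**2/9 + 2560*x**3/81 - 40960*x**4/243 + O(x**5)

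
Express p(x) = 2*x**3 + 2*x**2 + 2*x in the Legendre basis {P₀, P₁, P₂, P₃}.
(2/3)P₀ + (16/5)P₁ + (4/3)P₂ + (4/5)P₃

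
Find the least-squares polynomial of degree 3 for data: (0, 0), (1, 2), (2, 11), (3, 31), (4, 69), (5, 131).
-11/126 + (1007/756)x + (17/252)x² + (53/54)x³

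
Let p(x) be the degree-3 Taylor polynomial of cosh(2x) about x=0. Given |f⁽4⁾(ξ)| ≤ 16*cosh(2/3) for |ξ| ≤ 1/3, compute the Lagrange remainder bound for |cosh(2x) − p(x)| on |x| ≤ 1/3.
2*cosh(2/3)/243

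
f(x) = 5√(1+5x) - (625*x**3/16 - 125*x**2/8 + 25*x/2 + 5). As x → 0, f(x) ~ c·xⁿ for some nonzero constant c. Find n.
4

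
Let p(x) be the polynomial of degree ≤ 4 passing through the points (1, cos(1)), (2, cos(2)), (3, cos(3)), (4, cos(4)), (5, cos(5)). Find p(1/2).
189*cos(3)/64 + 35*cos(5)/128 - 45*cos(4)/32 + 315*cos(1)/128 - 105*cos(2)/32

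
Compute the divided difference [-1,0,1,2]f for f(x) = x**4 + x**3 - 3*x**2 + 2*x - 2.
3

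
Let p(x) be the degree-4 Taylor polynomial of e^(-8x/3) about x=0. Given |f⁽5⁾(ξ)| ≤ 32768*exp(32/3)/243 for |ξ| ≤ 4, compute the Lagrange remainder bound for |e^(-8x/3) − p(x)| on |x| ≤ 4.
4194304*exp(32/3)/3645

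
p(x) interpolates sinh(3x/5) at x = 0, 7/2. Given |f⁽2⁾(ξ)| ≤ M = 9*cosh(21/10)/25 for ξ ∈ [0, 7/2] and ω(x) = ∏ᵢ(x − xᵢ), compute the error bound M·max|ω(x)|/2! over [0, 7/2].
441*cosh(21/10)/800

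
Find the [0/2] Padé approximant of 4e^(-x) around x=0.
4/(x**2/2 + x + 1)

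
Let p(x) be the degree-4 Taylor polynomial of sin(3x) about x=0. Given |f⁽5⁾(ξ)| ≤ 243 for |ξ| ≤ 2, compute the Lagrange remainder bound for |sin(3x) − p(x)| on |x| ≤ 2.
324/5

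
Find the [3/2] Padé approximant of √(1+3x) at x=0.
(27*x**3/32 + 81*x**2/16 + 9*x/2 + 1)/(27*x**2/16 + 3*x + 1)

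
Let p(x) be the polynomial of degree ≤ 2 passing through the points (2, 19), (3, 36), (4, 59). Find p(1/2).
19/4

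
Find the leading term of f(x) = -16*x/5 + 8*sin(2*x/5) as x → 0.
-32*x**3/375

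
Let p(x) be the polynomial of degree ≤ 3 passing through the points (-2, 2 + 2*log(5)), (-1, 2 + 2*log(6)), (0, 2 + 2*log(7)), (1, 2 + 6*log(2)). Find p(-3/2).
2 + log(12*2**(1/4)*3**(7/8)*5**(5/8)*7**(3/8)/7)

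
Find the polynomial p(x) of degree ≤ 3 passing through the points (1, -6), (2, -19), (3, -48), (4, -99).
-x**3 - 2*x**2 - 3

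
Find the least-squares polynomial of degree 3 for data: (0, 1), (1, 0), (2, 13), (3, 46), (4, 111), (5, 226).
4/7 + (-5/14)x + (-13/14)x² + (2)x³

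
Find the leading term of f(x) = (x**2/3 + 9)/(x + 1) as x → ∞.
x/3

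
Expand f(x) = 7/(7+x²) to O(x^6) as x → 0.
1 - x**2/7 + x**4/49 + O(x**6)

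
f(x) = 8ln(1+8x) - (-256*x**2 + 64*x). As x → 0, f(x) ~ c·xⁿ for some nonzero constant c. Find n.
3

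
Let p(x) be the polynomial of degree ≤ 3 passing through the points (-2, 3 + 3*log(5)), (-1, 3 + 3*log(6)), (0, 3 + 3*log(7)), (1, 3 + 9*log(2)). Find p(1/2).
3 + log(98*2**(7/8)*3**(1/16)*5**(3/16)*7**(13/16)/3)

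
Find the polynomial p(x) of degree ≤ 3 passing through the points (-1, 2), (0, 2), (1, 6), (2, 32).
3*x**3 + 2*x**2 - x + 2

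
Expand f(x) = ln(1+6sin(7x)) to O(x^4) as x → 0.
42*x - 882*x**2 + 24353*x**3 + O(x**4)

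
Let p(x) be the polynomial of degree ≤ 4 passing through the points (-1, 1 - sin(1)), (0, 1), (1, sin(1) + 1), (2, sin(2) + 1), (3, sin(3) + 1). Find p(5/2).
-65*sin(1)/128 + 35*sin(3)/128 + 35*sin(2)/32 + 1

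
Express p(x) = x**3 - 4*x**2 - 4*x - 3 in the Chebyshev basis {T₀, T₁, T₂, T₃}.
(-5)T₀ + (-13/4)T₁ + (-2)T₂ + (1/4)T₃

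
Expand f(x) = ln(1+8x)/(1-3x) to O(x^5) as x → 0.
8*x - 8*x**2 + 440*x**3/3 - 584*x**4 + O(x**5)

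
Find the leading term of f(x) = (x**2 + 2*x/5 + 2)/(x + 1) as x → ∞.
x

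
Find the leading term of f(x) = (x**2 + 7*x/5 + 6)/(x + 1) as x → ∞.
x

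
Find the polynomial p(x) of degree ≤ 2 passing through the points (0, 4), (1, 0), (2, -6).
-x**2 - 3*x + 4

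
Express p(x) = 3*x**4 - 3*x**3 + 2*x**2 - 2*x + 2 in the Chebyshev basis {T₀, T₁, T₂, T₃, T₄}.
(33/8)T₀ + (-17/4)T₁ + (5/2)T₂ + (-3/4)T₃ + (3/8)T₄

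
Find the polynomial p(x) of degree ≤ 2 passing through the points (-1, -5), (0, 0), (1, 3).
-x**2 + 4*x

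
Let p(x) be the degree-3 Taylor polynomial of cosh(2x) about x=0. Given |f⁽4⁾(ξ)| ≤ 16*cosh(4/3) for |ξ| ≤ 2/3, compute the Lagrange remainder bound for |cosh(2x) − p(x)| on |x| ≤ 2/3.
32*cosh(4/3)/243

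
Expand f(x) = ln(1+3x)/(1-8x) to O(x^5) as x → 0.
3*x + 39*x**2/2 + 165*x**3 + 5199*x**4/4 + O(x**5)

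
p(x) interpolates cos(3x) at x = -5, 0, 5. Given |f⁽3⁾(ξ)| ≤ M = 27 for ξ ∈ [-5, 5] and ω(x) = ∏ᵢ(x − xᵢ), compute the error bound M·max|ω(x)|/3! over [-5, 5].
125*sqrt(3)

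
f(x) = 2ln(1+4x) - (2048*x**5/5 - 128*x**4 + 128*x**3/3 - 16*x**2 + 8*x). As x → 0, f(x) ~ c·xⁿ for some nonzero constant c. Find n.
6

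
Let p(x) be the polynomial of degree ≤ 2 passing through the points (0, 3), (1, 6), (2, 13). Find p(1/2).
4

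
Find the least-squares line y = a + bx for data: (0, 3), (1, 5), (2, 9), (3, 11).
a = 14/5, b = 14/5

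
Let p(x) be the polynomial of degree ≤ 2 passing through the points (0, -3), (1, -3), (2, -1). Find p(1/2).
-13/4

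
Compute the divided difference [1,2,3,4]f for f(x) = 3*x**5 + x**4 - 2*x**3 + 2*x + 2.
203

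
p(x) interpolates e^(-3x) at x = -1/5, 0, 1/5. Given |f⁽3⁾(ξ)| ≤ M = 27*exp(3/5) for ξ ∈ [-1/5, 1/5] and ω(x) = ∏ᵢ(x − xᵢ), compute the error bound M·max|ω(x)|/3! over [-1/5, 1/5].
sqrt(3)*exp(3/5)/125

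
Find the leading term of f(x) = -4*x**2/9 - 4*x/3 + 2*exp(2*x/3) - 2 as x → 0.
8*x**3/81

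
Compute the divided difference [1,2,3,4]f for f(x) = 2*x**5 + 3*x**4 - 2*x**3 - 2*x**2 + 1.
158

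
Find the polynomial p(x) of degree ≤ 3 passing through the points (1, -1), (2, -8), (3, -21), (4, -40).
-3*x**2 + 2*x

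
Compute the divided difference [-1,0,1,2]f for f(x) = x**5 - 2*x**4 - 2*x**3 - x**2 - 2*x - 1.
-1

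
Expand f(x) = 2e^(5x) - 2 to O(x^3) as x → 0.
10*x + 25*x**2 + O(x**3)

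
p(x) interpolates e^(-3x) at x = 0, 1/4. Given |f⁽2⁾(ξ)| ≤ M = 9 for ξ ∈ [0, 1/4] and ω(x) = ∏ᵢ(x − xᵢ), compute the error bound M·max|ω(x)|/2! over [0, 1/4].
9/128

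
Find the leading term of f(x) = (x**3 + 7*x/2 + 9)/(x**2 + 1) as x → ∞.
x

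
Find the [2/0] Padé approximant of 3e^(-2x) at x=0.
6*x**2 - 6*x + 3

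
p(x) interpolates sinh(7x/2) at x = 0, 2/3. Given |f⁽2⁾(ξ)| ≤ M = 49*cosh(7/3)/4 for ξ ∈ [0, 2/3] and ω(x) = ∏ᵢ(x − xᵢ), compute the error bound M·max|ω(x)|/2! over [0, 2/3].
49*cosh(7/3)/72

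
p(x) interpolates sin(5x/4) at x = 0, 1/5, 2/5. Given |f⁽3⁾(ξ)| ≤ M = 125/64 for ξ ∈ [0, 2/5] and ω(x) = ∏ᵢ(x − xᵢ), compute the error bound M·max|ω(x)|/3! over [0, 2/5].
sqrt(3)/1728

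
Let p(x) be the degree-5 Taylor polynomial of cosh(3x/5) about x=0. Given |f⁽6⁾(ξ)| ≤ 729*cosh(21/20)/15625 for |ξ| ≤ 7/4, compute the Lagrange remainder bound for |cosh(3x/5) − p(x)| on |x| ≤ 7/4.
9529569*cosh(21/20)/5120000000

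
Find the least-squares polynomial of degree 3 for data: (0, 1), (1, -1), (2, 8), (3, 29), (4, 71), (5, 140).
7/9 + (-620/189)x + (319/252)x² + (107/108)x³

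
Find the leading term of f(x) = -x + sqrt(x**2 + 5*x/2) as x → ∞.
5/4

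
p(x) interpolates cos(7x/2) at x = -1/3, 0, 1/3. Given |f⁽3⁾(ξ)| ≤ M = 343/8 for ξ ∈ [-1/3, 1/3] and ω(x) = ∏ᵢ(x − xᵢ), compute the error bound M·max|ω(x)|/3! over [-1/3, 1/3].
343*sqrt(3)/5832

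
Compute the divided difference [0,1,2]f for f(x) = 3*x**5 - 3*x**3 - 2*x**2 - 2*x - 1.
34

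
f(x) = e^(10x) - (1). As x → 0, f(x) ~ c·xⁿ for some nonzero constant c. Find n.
1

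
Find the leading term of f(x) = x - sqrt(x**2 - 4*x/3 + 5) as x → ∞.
2/3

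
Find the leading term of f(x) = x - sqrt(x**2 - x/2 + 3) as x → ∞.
1/4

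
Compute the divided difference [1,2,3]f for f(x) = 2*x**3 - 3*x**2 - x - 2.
9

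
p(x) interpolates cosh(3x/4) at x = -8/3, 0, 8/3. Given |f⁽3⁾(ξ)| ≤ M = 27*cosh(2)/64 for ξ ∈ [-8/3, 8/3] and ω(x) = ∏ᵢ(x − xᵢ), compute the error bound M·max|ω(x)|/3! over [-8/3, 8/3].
8*sqrt(3)*cosh(2)/27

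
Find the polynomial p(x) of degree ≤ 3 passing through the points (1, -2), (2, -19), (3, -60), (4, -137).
-2*x**3 - 3*x + 3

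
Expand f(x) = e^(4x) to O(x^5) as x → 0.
1 + 4*x + 8*x**2 + 32*x**3/3 + 32*x**4/3 + O(x**5)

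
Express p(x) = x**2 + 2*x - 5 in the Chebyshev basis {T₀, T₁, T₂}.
(-9/2)T₀ + (2)T₁ + (1/2)T₂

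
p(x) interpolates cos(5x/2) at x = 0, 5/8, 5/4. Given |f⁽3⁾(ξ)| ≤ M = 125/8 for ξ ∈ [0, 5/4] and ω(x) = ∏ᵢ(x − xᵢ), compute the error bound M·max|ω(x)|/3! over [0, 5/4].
15625*sqrt(3)/110592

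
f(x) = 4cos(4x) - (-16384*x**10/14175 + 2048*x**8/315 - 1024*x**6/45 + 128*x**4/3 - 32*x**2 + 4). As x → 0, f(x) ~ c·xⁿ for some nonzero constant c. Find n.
12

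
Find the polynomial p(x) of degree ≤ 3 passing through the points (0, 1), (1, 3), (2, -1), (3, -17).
-x**3 + 3*x + 1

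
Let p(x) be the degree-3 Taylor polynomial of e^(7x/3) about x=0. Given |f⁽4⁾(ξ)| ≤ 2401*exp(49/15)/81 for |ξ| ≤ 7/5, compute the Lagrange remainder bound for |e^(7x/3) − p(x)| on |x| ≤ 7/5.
5764801*exp(49/15)/1215000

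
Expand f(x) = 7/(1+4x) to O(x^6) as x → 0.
7 - 28*x + 112*x**2 - 448*x**3 + 1792*x**4 - 7168*x**5 + O(x**6)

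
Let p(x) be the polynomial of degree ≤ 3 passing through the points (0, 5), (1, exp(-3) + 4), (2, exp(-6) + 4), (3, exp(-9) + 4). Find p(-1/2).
(-35*exp(6) - 5 + 21*exp(3) + 99*exp(9))*exp(-9)/16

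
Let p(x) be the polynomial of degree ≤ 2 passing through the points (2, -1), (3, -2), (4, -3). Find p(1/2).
1/2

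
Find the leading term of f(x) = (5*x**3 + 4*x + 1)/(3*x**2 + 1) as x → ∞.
5*x/3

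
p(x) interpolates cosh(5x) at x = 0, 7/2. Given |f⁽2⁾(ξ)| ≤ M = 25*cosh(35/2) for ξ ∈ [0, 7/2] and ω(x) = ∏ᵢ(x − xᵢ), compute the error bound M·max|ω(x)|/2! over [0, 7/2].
1225*cosh(35/2)/32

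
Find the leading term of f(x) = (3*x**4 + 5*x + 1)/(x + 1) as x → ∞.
3*x**3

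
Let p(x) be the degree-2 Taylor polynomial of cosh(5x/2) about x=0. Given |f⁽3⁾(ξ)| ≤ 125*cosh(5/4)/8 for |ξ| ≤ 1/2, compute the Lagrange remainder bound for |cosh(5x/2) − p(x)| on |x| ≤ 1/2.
125*cosh(5/4)/384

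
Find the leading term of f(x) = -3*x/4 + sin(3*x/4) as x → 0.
-9*x**3/128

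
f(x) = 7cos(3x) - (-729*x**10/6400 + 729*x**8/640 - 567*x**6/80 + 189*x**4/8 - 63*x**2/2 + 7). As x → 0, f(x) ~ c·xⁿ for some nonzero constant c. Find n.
12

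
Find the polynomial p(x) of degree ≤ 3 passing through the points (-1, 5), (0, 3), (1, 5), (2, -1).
-2*x**3 + 2*x**2 + 2*x + 3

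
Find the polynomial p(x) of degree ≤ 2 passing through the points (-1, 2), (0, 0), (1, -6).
-2*x**2 - 4*x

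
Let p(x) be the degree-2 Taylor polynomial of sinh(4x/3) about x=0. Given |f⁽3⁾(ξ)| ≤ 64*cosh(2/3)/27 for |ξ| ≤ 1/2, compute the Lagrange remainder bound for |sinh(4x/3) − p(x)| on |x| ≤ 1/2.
4*cosh(2/3)/81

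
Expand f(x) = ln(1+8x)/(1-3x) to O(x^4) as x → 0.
8*x - 8*x**2 + 440*x**3/3 + O(x**4)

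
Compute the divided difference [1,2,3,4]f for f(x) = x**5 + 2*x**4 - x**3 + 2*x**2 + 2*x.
84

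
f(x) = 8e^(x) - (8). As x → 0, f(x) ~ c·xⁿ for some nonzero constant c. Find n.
1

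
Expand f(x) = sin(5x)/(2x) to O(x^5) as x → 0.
5/2 - 125*x**2/12 + 625*x**4/48 + O(x**5)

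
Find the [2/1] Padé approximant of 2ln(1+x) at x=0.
x*(x + 6)/(3*(2*x/3 + 1))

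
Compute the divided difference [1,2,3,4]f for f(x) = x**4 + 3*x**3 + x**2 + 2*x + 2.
13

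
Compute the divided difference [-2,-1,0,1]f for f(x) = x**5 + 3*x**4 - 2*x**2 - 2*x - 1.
-1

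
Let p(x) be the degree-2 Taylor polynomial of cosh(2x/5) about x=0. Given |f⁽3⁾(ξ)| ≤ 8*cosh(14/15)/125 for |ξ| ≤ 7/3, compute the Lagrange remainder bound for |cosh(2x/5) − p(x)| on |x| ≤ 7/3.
1372*cosh(14/15)/10125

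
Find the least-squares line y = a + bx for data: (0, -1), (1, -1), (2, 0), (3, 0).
a = -11/10, b = 2/5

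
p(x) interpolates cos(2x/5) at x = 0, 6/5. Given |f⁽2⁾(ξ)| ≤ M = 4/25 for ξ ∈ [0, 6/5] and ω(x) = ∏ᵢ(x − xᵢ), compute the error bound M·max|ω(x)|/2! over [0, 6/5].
18/625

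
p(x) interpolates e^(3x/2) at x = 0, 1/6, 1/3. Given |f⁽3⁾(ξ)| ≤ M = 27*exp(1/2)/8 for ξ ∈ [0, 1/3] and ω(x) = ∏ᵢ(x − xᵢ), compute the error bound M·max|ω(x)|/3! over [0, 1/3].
sqrt(3)*exp(1/2)/1728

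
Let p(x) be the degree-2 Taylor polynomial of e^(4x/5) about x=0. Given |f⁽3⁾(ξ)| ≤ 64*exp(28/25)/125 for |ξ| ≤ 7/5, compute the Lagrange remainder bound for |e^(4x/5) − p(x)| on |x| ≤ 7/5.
10976*exp(28/25)/46875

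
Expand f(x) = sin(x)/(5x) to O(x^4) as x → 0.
1/5 - x**2/30 + O(x**4)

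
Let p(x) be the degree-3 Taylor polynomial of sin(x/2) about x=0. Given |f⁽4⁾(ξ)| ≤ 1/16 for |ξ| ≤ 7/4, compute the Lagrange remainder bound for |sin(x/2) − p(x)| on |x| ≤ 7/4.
2401/98304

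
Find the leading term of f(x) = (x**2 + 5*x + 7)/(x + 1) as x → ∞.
x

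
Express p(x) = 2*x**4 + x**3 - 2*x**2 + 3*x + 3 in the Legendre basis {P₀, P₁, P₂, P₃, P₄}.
(41/15)P₀ + (18/5)P₁ + (-4/21)P₂ + (2/5)P₃ + (16/35)P₄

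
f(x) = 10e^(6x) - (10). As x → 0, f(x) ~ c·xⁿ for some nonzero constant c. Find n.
1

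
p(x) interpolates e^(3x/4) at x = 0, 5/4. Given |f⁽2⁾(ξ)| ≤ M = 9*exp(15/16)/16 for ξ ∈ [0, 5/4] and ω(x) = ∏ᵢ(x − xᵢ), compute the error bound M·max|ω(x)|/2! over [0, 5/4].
225*exp(15/16)/2048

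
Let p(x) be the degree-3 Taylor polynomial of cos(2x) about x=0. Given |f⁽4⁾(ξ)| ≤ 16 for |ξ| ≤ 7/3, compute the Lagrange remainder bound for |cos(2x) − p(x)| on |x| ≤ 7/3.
4802/243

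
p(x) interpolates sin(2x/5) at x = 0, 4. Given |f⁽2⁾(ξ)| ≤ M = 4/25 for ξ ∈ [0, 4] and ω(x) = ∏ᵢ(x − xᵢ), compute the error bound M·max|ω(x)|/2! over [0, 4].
8/25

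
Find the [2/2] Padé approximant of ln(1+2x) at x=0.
2*x*(x + 1)/(2*x**2/3 + 2*x + 1)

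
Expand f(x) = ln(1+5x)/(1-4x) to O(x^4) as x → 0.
5*x + 15*x**2/2 + 215*x**3/3 + O(x**4)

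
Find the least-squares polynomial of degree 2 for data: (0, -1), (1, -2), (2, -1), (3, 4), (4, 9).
-39/35 + (-69/35)x + (8/7)x²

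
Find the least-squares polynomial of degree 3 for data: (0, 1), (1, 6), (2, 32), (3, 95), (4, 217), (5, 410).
68/63 + (5/27)x + (107/63)x² + (79/27)x³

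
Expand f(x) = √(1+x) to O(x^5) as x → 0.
1 + x/2 - x**2/8 + x**3/16 - 5*x**4/128 + O(x**5)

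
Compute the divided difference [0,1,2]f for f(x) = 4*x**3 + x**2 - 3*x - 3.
13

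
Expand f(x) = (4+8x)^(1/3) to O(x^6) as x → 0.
2**(2/3) + 2*2**(2/3)*x/3 - 4*2**(2/3)*x**2/9 + 40*2**(2/3)*x**3/81 - 160*2**(2/3)*x**4/243 + 704*2**(2/3)*x**5/729 + O(x**6)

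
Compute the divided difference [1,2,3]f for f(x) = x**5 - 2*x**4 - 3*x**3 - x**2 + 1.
21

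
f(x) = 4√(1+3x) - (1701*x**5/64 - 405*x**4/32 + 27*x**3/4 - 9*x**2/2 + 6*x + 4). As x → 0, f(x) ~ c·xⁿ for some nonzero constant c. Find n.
6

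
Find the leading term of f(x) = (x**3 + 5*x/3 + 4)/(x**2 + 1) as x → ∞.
x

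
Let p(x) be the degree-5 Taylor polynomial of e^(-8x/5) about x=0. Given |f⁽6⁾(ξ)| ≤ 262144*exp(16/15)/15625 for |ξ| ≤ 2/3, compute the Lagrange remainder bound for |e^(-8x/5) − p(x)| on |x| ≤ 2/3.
1048576*exp(16/15)/512578125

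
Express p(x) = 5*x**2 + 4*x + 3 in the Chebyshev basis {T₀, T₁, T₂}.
(11/2)T₀ + (4)T₁ + (5/2)T₂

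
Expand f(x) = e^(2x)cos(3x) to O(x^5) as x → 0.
1 + 2*x - 5*x**2/2 - 23*x**3/3 - 119*x**4/24 + O(x**5)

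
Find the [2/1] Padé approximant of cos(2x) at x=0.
1 - 2*x**2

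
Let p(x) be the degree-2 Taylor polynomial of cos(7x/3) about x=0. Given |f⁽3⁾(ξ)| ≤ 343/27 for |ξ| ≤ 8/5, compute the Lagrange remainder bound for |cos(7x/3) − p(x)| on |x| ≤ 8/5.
87808/10125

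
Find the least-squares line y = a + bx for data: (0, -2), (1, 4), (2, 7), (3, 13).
a = -17/10, b = 24/5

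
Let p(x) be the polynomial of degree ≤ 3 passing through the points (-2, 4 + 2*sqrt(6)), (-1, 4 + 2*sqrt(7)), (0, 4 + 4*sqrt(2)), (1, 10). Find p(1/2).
-5*sqrt(7)/8 + sqrt(6)/8 + 15*sqrt(2)/4 + 47/8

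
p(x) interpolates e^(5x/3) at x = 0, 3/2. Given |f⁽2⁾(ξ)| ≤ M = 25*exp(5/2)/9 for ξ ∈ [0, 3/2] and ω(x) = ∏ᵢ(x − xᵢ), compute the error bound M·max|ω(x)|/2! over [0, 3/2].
25*exp(5/2)/32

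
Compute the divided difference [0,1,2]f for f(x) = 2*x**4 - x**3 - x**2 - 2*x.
10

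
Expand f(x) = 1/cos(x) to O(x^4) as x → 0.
1 + x**2/2 + O(x**4)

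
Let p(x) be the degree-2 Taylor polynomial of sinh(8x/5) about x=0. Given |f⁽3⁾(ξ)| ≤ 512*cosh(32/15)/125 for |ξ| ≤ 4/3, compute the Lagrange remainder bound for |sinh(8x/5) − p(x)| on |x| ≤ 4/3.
16384*cosh(32/15)/10125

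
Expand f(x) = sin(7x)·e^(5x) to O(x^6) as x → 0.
7*x + 35*x**2 + 91*x**3/3 - 140*x**4 - 11767*x**5/30 + O(x**6)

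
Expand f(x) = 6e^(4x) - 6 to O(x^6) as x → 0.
24*x + 48*x**2 + 64*x**3 + 64*x**4 + 256*x**5/5 + O(x**6)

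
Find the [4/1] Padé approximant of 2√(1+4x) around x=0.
(12*x**4/5 - 16*x**3/5 + 36*x**2/5 + 48*x/5 + 2)/(14*x/5 + 1)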